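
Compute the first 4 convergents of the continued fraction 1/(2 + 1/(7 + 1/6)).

0/1, 1/2, 7/15, 43/92

Using the convergent recurrence p_i = a_i*p_{i-1} + p_{i-2}, q_i = a_i*q_{i-1} + q_{i-2} with p_{-2}=0, p_{-1}=1, q_{-2}=1, q_{-1}=0:
  i=0: a_0=0, p_0 = 0*1 + 0 = 0, q_0 = 0*0 + 1 = 1.
  i=1: a_1=2, p_1 = 2*0 + 1 = 1, q_1 = 2*1 + 0 = 2.
  i=2: a_2=7, p_2 = 7*1 + 0 = 7, q_2 = 7*2 + 1 = 15.
  i=3: a_3=6, p_3 = 6*7 + 1 = 43, q_3 = 6*15 + 2 = 92.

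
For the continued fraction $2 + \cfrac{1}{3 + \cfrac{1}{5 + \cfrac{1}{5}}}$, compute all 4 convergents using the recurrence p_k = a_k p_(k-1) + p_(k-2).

2/1, 7/3, 37/16, 192/83

Using the convergent recurrence p_i = a_i*p_{i-1} + p_{i-2}, q_i = a_i*q_{i-1} + q_{i-2} with p_{-2}=0, p_{-1}=1, q_{-2}=1, q_{-1}=0:
  i=0: a_0=2, p_0 = 2*1 + 0 = 2, q_0 = 2*0 + 1 = 1.
  i=1: a_1=3, p_1 = 3*2 + 1 = 7, q_1 = 3*1 + 0 = 3.
  i=2: a_2=5, p_2 = 5*7 + 2 = 37, q_2 = 5*3 + 1 = 16.
  i=3: a_3=5, p_3 = 5*37 + 7 = 192, q_3 = 5*16 + 3 = 83.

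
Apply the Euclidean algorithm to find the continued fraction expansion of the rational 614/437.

Run the Euclidean algorithm on 614 and 437; the successive quotients are the partial quotients a_0, a_1, ... (each step inverts the fractional part left over by the previous one):
  614 = 1*437 + 177, so a_0 = 1.
  437 = 2*177 + 83, so a_1 = 2.
  177 = 2*83 + 11, so a_2 = 2.
  83 = 7*11 + 6, so a_3 = 7.
  11 = 1*6 + 5, so a_4 = 1.
  6 = 1*5 + 1, so a_5 = 1.
  5 = 5*1 + 0, so a_6 = 5.
The remainder reaches 0 after 7 divisions, so the expansion has 7 partial quotients, read off in order.

[1; 2, 2, 7, 1, 1, 5]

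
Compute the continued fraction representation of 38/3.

Run the Euclidean algorithm on 38 and 3; the successive quotients are the partial quotients a_0, a_1, ... (each step inverts the fractional part left over by the previous one):
  38 = 12*3 + 2, so a_0 = 12.
  3 = 1*2 + 1, so a_1 = 1.
  2 = 2*1 + 0, so a_2 = 2.
The remainder reaches 0 after 3 divisions, so the expansion has 3 partial quotients, read off in order.

[12; 1, 2]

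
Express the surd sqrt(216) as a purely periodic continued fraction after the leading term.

[14; (1, 2, 3, 2, 1, 28)]

Write x_i = (sqrt(216) + m_i)/d_i with (m_0, d_0) = (0, 1). a_0 = floor(sqrt(216)) = 14, since 14^2 = 196 <= 216 < 225 = 15^2.
Iterate m_{i+1} = d_i*a_i - m_i, d_{i+1} = (216 - m_{i+1}^2)/d_i, a_{i+1} = floor((a_0 + m_{i+1})/d_{i+1}):
  m_1 = 1*14 - 0 = 14, d_1 = (216 - 14^2)/1 = 20/1 = 20, a_1 = floor((14 + 14)/20) = 1.
  m_2 = 20*1 - 14 = 6, d_2 = (216 - 6^2)/20 = 180/20 = 9, a_2 = floor((14 + 6)/9) = 2.
  m_3 = 9*2 - 6 = 12, d_3 = (216 - 12^2)/9 = 72/9 = 8, a_3 = floor((14 + 12)/8) = 3.
  m_4 = 8*3 - 12 = 12, d_4 = (216 - 12^2)/8 = 72/8 = 9, a_4 = floor((14 + 12)/9) = 2.
  m_5 = 9*2 - 12 = 6, d_5 = (216 - 6^2)/9 = 180/9 = 20, a_5 = floor((14 + 6)/20) = 1.
  m_6 = 20*1 - 6 = 14, d_6 = (216 - 14^2)/20 = 20/20 = 1, a_6 = floor((14 + 14)/1) = 28.
  m_7 = 1*28 - 14 = 14, d_7 = (216 - 14^2)/1 = 20/1 = 20: (m_7, d_7) = (m_1, d_1) = (14, 20), so from here the quotients repeat a_1, ..., a_6; the period length is 6.
Hence the expansion of sqrt(216) is a_0 = 14 followed by the repeating block 1, 2, 3, 2, 1, 28 (period 6).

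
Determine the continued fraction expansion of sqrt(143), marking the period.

Write x_i = (sqrt(143) + m_i)/d_i with (m_0, d_0) = (0, 1). a_0 = floor(sqrt(143)) = 11, since 11^2 = 121 <= 143 < 144 = 12^2.
Iterate m_{i+1} = d_i*a_i - m_i, d_{i+1} = (143 - m_{i+1}^2)/d_i, a_{i+1} = floor((a_0 + m_{i+1})/d_{i+1}):
  m_1 = 1*11 - 0 = 11, d_1 = (143 - 11^2)/1 = 22/1 = 22, a_1 = floor((11 + 11)/22) = 1.
  m_2 = 22*1 - 11 = 11, d_2 = (143 - 11^2)/22 = 22/22 = 1, a_2 = floor((11 + 11)/1) = 22.
  m_3 = 1*22 - 11 = 11, d_3 = (143 - 11^2)/1 = 22/1 = 22: (m_3, d_3) = (m_1, d_1) = (11, 22), so from here the quotients repeat a_1, a_2; the period length is 2.
Hence the expansion of sqrt(143) is a_0 = 11 followed by the repeating block 1, 22 (period 2).

[11; (1, 22)]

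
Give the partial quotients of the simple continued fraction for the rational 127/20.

[6; 2, 1, 6]

Run the Euclidean algorithm on 127 and 20; the successive quotients are the partial quotients a_0, a_1, ... (each step inverts the fractional part left over by the previous one):
  127 = 6*20 + 7, so a_0 = 6.
  20 = 2*7 + 6, so a_1 = 2.
  7 = 1*6 + 1, so a_2 = 1.
  6 = 6*1 + 0, so a_3 = 6.
The remainder reaches 0 after 4 divisions, so the expansion has 4 partial quotients, read off in order.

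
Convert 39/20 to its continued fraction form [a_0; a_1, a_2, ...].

[1; 1, 19]

Run the Euclidean algorithm on 39 and 20; the successive quotients are the partial quotients a_0, a_1, ... (each step inverts the fractional part left over by the previous one):
  39 = 1*20 + 19, so a_0 = 1.
  20 = 1*19 + 1, so a_1 = 1.
  19 = 19*1 + 0, so a_2 = 19.
The remainder reaches 0 after 3 divisions, so the expansion has 3 partial quotients, read off in order.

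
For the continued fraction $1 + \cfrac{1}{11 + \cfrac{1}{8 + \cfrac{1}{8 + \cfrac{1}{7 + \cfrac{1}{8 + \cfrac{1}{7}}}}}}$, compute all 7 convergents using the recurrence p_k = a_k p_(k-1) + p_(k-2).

Using the convergent recurrence p_i = a_i*p_{i-1} + p_{i-2}, q_i = a_i*q_{i-1} + q_{i-2} with p_{-2}=0, p_{-1}=1, q_{-2}=1, q_{-1}=0:
  i=0: a_0=1, p_0 = 1*1 + 0 = 1, q_0 = 1*0 + 1 = 1.
  i=1: a_1=11, p_1 = 11*1 + 1 = 12, q_1 = 11*1 + 0 = 11.
  i=2: a_2=8, p_2 = 8*12 + 1 = 97, q_2 = 8*11 + 1 = 89.
  i=3: a_3=8, p_3 = 8*97 + 12 = 788, q_3 = 8*89 + 11 = 723.
  i=4: a_4=7, p_4 = 7*788 + 97 = 5613, q_4 = 7*723 + 89 = 5150.
  i=5: a_5=8, p_5 = 8*5613 + 788 = 45692, q_5 = 8*5150 + 723 = 41923.
  i=6: a_6=7, p_6 = 7*45692 + 5613 = 325457, q_6 = 7*41923 + 5150 = 298611.

1/1, 12/11, 97/89, 788/723, 5613/5150, 45692/41923, 325457/298611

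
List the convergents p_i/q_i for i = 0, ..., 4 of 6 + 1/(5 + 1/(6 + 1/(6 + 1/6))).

6/1, 31/5, 192/31, 1183/191, 7290/1177

Using the convergent recurrence p_i = a_i*p_{i-1} + p_{i-2}, q_i = a_i*q_{i-1} + q_{i-2} with p_{-2}=0, p_{-1}=1, q_{-2}=1, q_{-1}=0:
  i=0: a_0=6, p_0 = 6*1 + 0 = 6, q_0 = 6*0 + 1 = 1.
  i=1: a_1=5, p_1 = 5*6 + 1 = 31, q_1 = 5*1 + 0 = 5.
  i=2: a_2=6, p_2 = 6*31 + 6 = 192, q_2 = 6*5 + 1 = 31.
  i=3: a_3=6, p_3 = 6*192 + 31 = 1183, q_3 = 6*31 + 5 = 191.
  i=4: a_4=6, p_4 = 6*1183 + 192 = 7290, q_4 = 6*191 + 31 = 1177.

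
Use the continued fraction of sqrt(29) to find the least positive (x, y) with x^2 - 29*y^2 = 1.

(x, y) = (9801, 1820)

First expand sqrt(29) as a continued fraction. With x_i = (sqrt(29) + m_i)/d_i and (m_0, d_0) = (0, 1): a_0 = floor(sqrt(29)) = 5, since 5^2 = 25 <= 29 < 36 = 6^2.
Iterate m_{i+1} = d_i*a_i - m_i, d_{i+1} = (29 - m_{i+1}^2)/d_i, a_{i+1} = floor((a_0 + m_{i+1})/d_{i+1}):
  m_1 = 1*5 - 0 = 5, d_1 = (29 - 5^2)/1 = 4/1 = 4, a_1 = floor((5 + 5)/4) = 2.
  m_2 = 4*2 - 5 = 3, d_2 = (29 - 3^2)/4 = 20/4 = 5, a_2 = floor((5 + 3)/5) = 1.
  m_3 = 5*1 - 3 = 2, d_3 = (29 - 2^2)/5 = 25/5 = 5, a_3 = floor((5 + 2)/5) = 1.
  m_4 = 5*1 - 2 = 3, d_4 = (29 - 3^2)/5 = 20/5 = 4, a_4 = floor((5 + 3)/4) = 2.
  m_5 = 4*2 - 3 = 5, d_5 = (29 - 5^2)/4 = 4/4 = 1, a_5 = floor((5 + 5)/1) = 10.
  m_6 = 1*10 - 5 = 5, d_6 = (29 - 5^2)/1 = 4/1 = 4: (m_6, d_6) = (m_1, d_1) = (5, 4), so from here the quotients repeat a_1, ..., a_5; the period length is 5.
So sqrt(29) = [5; (2, 1, 1, 2, 10)] with period length k = 5.
k is odd, so (p_{k-1}, q_{k-1}) only solves x^2 - 29y^2 = -1 and the fundamental solution of x^2 - 29y^2 = 1 is (p_{2k-1}, q_{2k-1}) = (p_9, q_9); compute convergents through index 9, running through the period twice.
Convergents (p_i = a_i*p_{i-1} + p_{i-2}, q_i = a_i*q_{i-1} + q_{i-2} with p_{-2}=0, p_{-1}=1, q_{-2}=1, q_{-1}=0):
  i=0: a_0=5, p_0 = 5*1 + 0 = 5, q_0 = 5*0 + 1 = 1.
  i=1: a_1=2, p_1 = 2*5 + 1 = 11, q_1 = 2*1 + 0 = 2.
  i=2: a_2=1, p_2 = 1*11 + 5 = 16, q_2 = 1*2 + 1 = 3.
  i=3: a_3=1, p_3 = 1*16 + 11 = 27, q_3 = 1*3 + 2 = 5.
  i=4: a_4=2, p_4 = 2*27 + 16 = 70, q_4 = 2*5 + 3 = 13.
  i=5: a_5=10, p_5 = 10*70 + 27 = 727, q_5 = 10*13 + 5 = 135.
  i=6: a_6=2, p_6 = 2*727 + 70 = 1524, q_6 = 2*135 + 13 = 283.
  i=7: a_7=1, p_7 = 1*1524 + 727 = 2251, q_7 = 1*283 + 135 = 418.
  i=8: a_8=1, p_8 = 1*2251 + 1524 = 3775, q_8 = 1*418 + 283 = 701.
  i=9: a_9=2, p_9 = 2*3775 + 2251 = 9801, q_9 = 2*701 + 418 = 1820.
Indeed p_4^2 - 29*q_4^2 = 4900 - 4901 = -1, not +1.
Check: 9801^2 - 29*1820^2 = 96059601 - 96059600 = 1, so (x, y) = (9801, 1820) solves the equation, and by the theorem it is the least positive solution.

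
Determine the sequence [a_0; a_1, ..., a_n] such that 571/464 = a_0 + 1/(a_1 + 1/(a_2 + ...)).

[1; 4, 2, 1, 35]

Run the Euclidean algorithm on 571 and 464; the successive quotients are the partial quotients a_0, a_1, ... (each step inverts the fractional part left over by the previous one):
  571 = 1*464 + 107, so a_0 = 1.
  464 = 4*107 + 36, so a_1 = 4.
  107 = 2*36 + 35, so a_2 = 2.
  36 = 1*35 + 1, so a_3 = 1.
  35 = 35*1 + 0, so a_4 = 35.
The remainder reaches 0 after 5 divisions, so the expansion has 5 partial quotients, read off in order.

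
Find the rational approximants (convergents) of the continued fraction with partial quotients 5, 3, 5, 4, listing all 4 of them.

5/1, 16/3, 85/16, 356/67

Using the convergent recurrence p_i = a_i*p_{i-1} + p_{i-2}, q_i = a_i*q_{i-1} + q_{i-2} with p_{-2}=0, p_{-1}=1, q_{-2}=1, q_{-1}=0:
  i=0: a_0=5, p_0 = 5*1 + 0 = 5, q_0 = 5*0 + 1 = 1.
  i=1: a_1=3, p_1 = 3*5 + 1 = 16, q_1 = 3*1 + 0 = 3.
  i=2: a_2=5, p_2 = 5*16 + 5 = 85, q_2 = 5*3 + 1 = 16.
  i=3: a_3=4, p_3 = 4*85 + 16 = 356, q_3 = 4*16 + 3 = 67.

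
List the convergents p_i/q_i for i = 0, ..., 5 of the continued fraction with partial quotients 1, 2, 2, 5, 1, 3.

Using the convergent recurrence p_i = a_i*p_{i-1} + p_{i-2}, q_i = a_i*q_{i-1} + q_{i-2} with p_{-2}=0, p_{-1}=1, q_{-2}=1, q_{-1}=0:
  i=0: a_0=1, p_0 = 1*1 + 0 = 1, q_0 = 1*0 + 1 = 1.
  i=1: a_1=2, p_1 = 2*1 + 1 = 3, q_1 = 2*1 + 0 = 2.
  i=2: a_2=2, p_2 = 2*3 + 1 = 7, q_2 = 2*2 + 1 = 5.
  i=3: a_3=5, p_3 = 5*7 + 3 = 38, q_3 = 5*5 + 2 = 27.
  i=4: a_4=1, p_4 = 1*38 + 7 = 45, q_4 = 1*27 + 5 = 32.
  i=5: a_5=3, p_5 = 3*45 + 38 = 173, q_5 = 3*32 + 27 = 123.

1/1, 3/2, 7/5, 38/27, 45/32, 173/123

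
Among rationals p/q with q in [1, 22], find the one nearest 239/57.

Expand x = 239/57 as a continued fraction with the Euclidean algorithm:
  239 = 4*57 + 11, so a_0 = 4.
  57 = 5*11 + 2, so a_1 = 5.
  11 = 5*2 + 1, so a_2 = 5.
  2 = 2*1 + 0, so a_3 = 2.
so x = [4; 5, 5, 2].
Convergents (p_i = a_i*p_{i-1} + p_{i-2}, q_i = a_i*q_{i-1} + q_{i-2} with p_{-2}=0, p_{-1}=1, q_{-2}=1, q_{-1}=0), until the denominator exceeds 22:
  i=0: a_0=4, p_0 = 4*1 + 0 = 4, q_0 = 4*0 + 1 = 1.
  i=1: a_1=5, p_1 = 5*4 + 1 = 21, q_1 = 5*1 + 0 = 5.
  i=2: a_2=5, p_2 = 5*21 + 4 = 109, q_2 = 5*5 + 1 = 26.
q_2 = 26 > 22, so the last convergent with denominator <= 22 is p_1/q_1 = 21/5.
The closest fraction with denominator <= 22 is either p_1/q_1 or the intermediate fraction (k*p_1 + p_0)/(k*q_1 + q_0) with the largest k >= 1 whose denominator stays <= 22; these approach x as k grows, and every other convergent or intermediate fraction in range is farther away.
Largest k: floor((22 - q_0)/q_1) = floor((22 - 1)/5) = 4.
That gives (4*21 + 4)/(4*5 + 1) = 88/21.
Compare the errors: |x - 21/5| = |239*5 - 21*57|/(57*5) = 2/285, and |x - 88/21| = |239*21 - 88*57|/(57*21) = 3/1197.
Cross-multiplying, 3*285 = 855 < 2394 = 2*1197, so 3/1197 is smaller: the intermediate fraction 88/21 is closer to x than 21/5.

88/21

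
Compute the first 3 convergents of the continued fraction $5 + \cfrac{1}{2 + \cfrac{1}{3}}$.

Using the convergent recurrence p_i = a_i*p_{i-1} + p_{i-2}, q_i = a_i*q_{i-1} + q_{i-2} with p_{-2}=0, p_{-1}=1, q_{-2}=1, q_{-1}=0:
  i=0: a_0=5, p_0 = 5*1 + 0 = 5, q_0 = 5*0 + 1 = 1.
  i=1: a_1=2, p_1 = 2*5 + 1 = 11, q_1 = 2*1 + 0 = 2.
  i=2: a_2=3, p_2 = 3*11 + 5 = 38, q_2 = 3*2 + 1 = 7.

5/1, 11/2, 38/7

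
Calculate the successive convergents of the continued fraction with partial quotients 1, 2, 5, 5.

Using the convergent recurrence p_i = a_i*p_{i-1} + p_{i-2}, q_i = a_i*q_{i-1} + q_{i-2} with p_{-2}=0, p_{-1}=1, q_{-2}=1, q_{-1}=0:
  i=0: a_0=1, p_0 = 1*1 + 0 = 1, q_0 = 1*0 + 1 = 1.
  i=1: a_1=2, p_1 = 2*1 + 1 = 3, q_1 = 2*1 + 0 = 2.
  i=2: a_2=5, p_2 = 5*3 + 1 = 16, q_2 = 5*2 + 1 = 11.
  i=3: a_3=5, p_3 = 5*16 + 3 = 83, q_3 = 5*11 + 2 = 57.

1/1, 3/2, 16/11, 83/57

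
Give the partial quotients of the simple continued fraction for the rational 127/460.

[0; 3, 1, 1, 1, 1, 1, 4, 1, 2]

Run the Euclidean algorithm on 127 and 460; the successive quotients are the partial quotients a_0, a_1, ... (each step inverts the fractional part left over by the previous one):
  127 = 0*460 + 127, so a_0 = 0.
  460 = 3*127 + 79, so a_1 = 3.
  127 = 1*79 + 48, so a_2 = 1.
  79 = 1*48 + 31, so a_3 = 1.
  48 = 1*31 + 17, so a_4 = 1.
  31 = 1*17 + 14, so a_5 = 1.
  17 = 1*14 + 3, so a_6 = 1.
  14 = 4*3 + 2, so a_7 = 4.
  3 = 1*2 + 1, so a_8 = 1.
  2 = 2*1 + 0, so a_9 = 2.
The remainder reaches 0 after 10 divisions, so the expansion has 10 partial quotients, read off in order.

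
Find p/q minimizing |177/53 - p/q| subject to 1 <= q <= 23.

10/3

Expand x = 177/53 as a continued fraction with the Euclidean algorithm:
  177 = 3*53 + 18, so a_0 = 3.
  53 = 2*18 + 17, so a_1 = 2.
  18 = 1*17 + 1, so a_2 = 1.
  17 = 17*1 + 0, so a_3 = 17.
so x = [3; 2, 1, 17].
Convergents (p_i = a_i*p_{i-1} + p_{i-2}, q_i = a_i*q_{i-1} + q_{i-2} with p_{-2}=0, p_{-1}=1, q_{-2}=1, q_{-1}=0), until the denominator exceeds 23:
  i=0: a_0=3, p_0 = 3*1 + 0 = 3, q_0 = 3*0 + 1 = 1.
  i=1: a_1=2, p_1 = 2*3 + 1 = 7, q_1 = 2*1 + 0 = 2.
  i=2: a_2=1, p_2 = 1*7 + 3 = 10, q_2 = 1*2 + 1 = 3.
  i=3: a_3=17, p_3 = 17*10 + 7 = 177, q_3 = 17*3 + 2 = 53.
q_3 = 53 > 23, so the last convergent with denominator <= 23 is p_2/q_2 = 10/3.
The closest fraction with denominator <= 23 is either p_2/q_2 or the intermediate fraction (k*p_2 + p_1)/(k*q_2 + q_1) with the largest k >= 1 whose denominator stays <= 23; these approach x as k grows, and every other convergent or intermediate fraction in range is farther away.
Largest k: floor((23 - q_1)/q_2) = floor((23 - 2)/3) = 7.
That gives (7*10 + 7)/(7*3 + 2) = 77/23.
Compare the errors: |x - 10/3| = |177*3 - 10*53|/(53*3) = 1/159, and |x - 77/23| = |177*23 - 77*53|/(53*23) = 10/1219.
Cross-multiplying, 1*1219 = 1219 < 1590 = 10*159, so 1/159 is smaller: the convergent 10/3 is closer to x than 77/23.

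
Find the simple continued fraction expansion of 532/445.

[1; 5, 8, 1, 2, 3]

Run the Euclidean algorithm on 532 and 445; the successive quotients are the partial quotients a_0, a_1, ... (each step inverts the fractional part left over by the previous one):
  532 = 1*445 + 87, so a_0 = 1.
  445 = 5*87 + 10, so a_1 = 5.
  87 = 8*10 + 7, so a_2 = 8.
  10 = 1*7 + 3, so a_3 = 1.
  7 = 2*3 + 1, so a_4 = 2.
  3 = 3*1 + 0, so a_5 = 3.
The remainder reaches 0 after 6 divisions, so the expansion has 6 partial quotients, read off in order.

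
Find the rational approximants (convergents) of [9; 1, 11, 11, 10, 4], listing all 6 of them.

9/1, 10/1, 119/12, 1319/133, 13309/1342, 54555/5501

Using the convergent recurrence p_i = a_i*p_{i-1} + p_{i-2}, q_i = a_i*q_{i-1} + q_{i-2} with p_{-2}=0, p_{-1}=1, q_{-2}=1, q_{-1}=0:
  i=0: a_0=9, p_0 = 9*1 + 0 = 9, q_0 = 9*0 + 1 = 1.
  i=1: a_1=1, p_1 = 1*9 + 1 = 10, q_1 = 1*1 + 0 = 1.
  i=2: a_2=11, p_2 = 11*10 + 9 = 119, q_2 = 11*1 + 1 = 12.
  i=3: a_3=11, p_3 = 11*119 + 10 = 1319, q_3 = 11*12 + 1 = 133.
  i=4: a_4=10, p_4 = 10*1319 + 119 = 13309, q_4 = 10*133 + 12 = 1342.
  i=5: a_5=4, p_5 = 4*13309 + 1319 = 54555, q_5 = 4*1342 + 133 = 5501.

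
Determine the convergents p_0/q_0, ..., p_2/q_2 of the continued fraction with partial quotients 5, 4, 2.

Using the convergent recurrence p_i = a_i*p_{i-1} + p_{i-2}, q_i = a_i*q_{i-1} + q_{i-2} with p_{-2}=0, p_{-1}=1, q_{-2}=1, q_{-1}=0:
  i=0: a_0=5, p_0 = 5*1 + 0 = 5, q_0 = 5*0 + 1 = 1.
  i=1: a_1=4, p_1 = 4*5 + 1 = 21, q_1 = 4*1 + 0 = 4.
  i=2: a_2=2, p_2 = 2*21 + 5 = 47, q_2 = 2*4 + 1 = 9.

5/1, 21/4, 47/9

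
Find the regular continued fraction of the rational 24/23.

[1; 23]

Run the Euclidean algorithm on 24 and 23; the successive quotients are the partial quotients a_0, a_1, ... (each step inverts the fractional part left over by the previous one):
  24 = 1*23 + 1, so a_0 = 1.
  23 = 23*1 + 0, so a_1 = 23.
The remainder reaches 0 after 2 divisions, so the expansion has 2 partial quotients, read off in order.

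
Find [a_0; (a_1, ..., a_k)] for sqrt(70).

[8; (2, 1, 2, 1, 2, 16)]

Write x_i = (sqrt(70) + m_i)/d_i with (m_0, d_0) = (0, 1). a_0 = floor(sqrt(70)) = 8, since 8^2 = 64 <= 70 < 81 = 9^2.
Iterate m_{i+1} = d_i*a_i - m_i, d_{i+1} = (70 - m_{i+1}^2)/d_i, a_{i+1} = floor((a_0 + m_{i+1})/d_{i+1}):
  m_1 = 1*8 - 0 = 8, d_1 = (70 - 8^2)/1 = 6/1 = 6, a_1 = floor((8 + 8)/6) = 2.
  m_2 = 6*2 - 8 = 4, d_2 = (70 - 4^2)/6 = 54/6 = 9, a_2 = floor((8 + 4)/9) = 1.
  m_3 = 9*1 - 4 = 5, d_3 = (70 - 5^2)/9 = 45/9 = 5, a_3 = floor((8 + 5)/5) = 2.
  m_4 = 5*2 - 5 = 5, d_4 = (70 - 5^2)/5 = 45/5 = 9, a_4 = floor((8 + 5)/9) = 1.
  m_5 = 9*1 - 5 = 4, d_5 = (70 - 4^2)/9 = 54/9 = 6, a_5 = floor((8 + 4)/6) = 2.
  m_6 = 6*2 - 4 = 8, d_6 = (70 - 8^2)/6 = 6/6 = 1, a_6 = floor((8 + 8)/1) = 16.
  m_7 = 1*16 - 8 = 8, d_7 = (70 - 8^2)/1 = 6/1 = 6: (m_7, d_7) = (m_1, d_1) = (8, 6), so from here the quotients repeat a_1, ..., a_6; the period length is 6.
Hence the expansion of sqrt(70) is a_0 = 8 followed by the repeating block 2, 1, 2, 1, 2, 16 (period 6).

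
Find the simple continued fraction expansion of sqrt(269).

[16; (2, 2, 32)]

Write x_i = (sqrt(269) + m_i)/d_i with (m_0, d_0) = (0, 1). a_0 = floor(sqrt(269)) = 16, since 16^2 = 256 <= 269 < 289 = 17^2.
Iterate m_{i+1} = d_i*a_i - m_i, d_{i+1} = (269 - m_{i+1}^2)/d_i, a_{i+1} = floor((a_0 + m_{i+1})/d_{i+1}):
  m_1 = 1*16 - 0 = 16, d_1 = (269 - 16^2)/1 = 13/1 = 13, a_1 = floor((16 + 16)/13) = 2.
  m_2 = 13*2 - 16 = 10, d_2 = (269 - 10^2)/13 = 169/13 = 13, a_2 = floor((16 + 10)/13) = 2.
  m_3 = 13*2 - 10 = 16, d_3 = (269 - 16^2)/13 = 13/13 = 1, a_3 = floor((16 + 16)/1) = 32.
  m_4 = 1*32 - 16 = 16, d_4 = (269 - 16^2)/1 = 13/1 = 13: (m_4, d_4) = (m_1, d_1) = (16, 13), so from here the quotients repeat a_1, ..., a_3; the period length is 3.
Hence the expansion of sqrt(269) is a_0 = 16 followed by the repeating block 2, 2, 32 (period 3).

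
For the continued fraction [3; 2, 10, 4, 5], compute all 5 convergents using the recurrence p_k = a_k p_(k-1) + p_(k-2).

3/1, 7/2, 73/21, 299/86, 1568/451

Using the convergent recurrence p_i = a_i*p_{i-1} + p_{i-2}, q_i = a_i*q_{i-1} + q_{i-2} with p_{-2}=0, p_{-1}=1, q_{-2}=1, q_{-1}=0:
  i=0: a_0=3, p_0 = 3*1 + 0 = 3, q_0 = 3*0 + 1 = 1.
  i=1: a_1=2, p_1 = 2*3 + 1 = 7, q_1 = 2*1 + 0 = 2.
  i=2: a_2=10, p_2 = 10*7 + 3 = 73, q_2 = 10*2 + 1 = 21.
  i=3: a_3=4, p_3 = 4*73 + 7 = 299, q_3 = 4*21 + 2 = 86.
  i=4: a_4=5, p_4 = 5*299 + 73 = 1568, q_4 = 5*86 + 21 = 451.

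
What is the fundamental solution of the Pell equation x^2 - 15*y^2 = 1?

First expand sqrt(15) as a continued fraction. With x_i = (sqrt(15) + m_i)/d_i and (m_0, d_0) = (0, 1): a_0 = floor(sqrt(15)) = 3, since 3^2 = 9 <= 15 < 16 = 4^2.
Iterate m_{i+1} = d_i*a_i - m_i, d_{i+1} = (15 - m_{i+1}^2)/d_i, a_{i+1} = floor((a_0 + m_{i+1})/d_{i+1}):
  m_1 = 1*3 - 0 = 3, d_1 = (15 - 3^2)/1 = 6/1 = 6, a_1 = floor((3 + 3)/6) = 1.
  m_2 = 6*1 - 3 = 3, d_2 = (15 - 3^2)/6 = 6/6 = 1, a_2 = floor((3 + 3)/1) = 6.
  m_3 = 1*6 - 3 = 3, d_3 = (15 - 3^2)/1 = 6/1 = 6: (m_3, d_3) = (m_1, d_1) = (3, 6), so from here the quotients repeat a_1, a_2; the period length is 2.
So sqrt(15) = [3; (1, 6)] with period length k = 2.
k is even, so the fundamental solution of x^2 - 15y^2 = 1 is (p_{k-1}, q_{k-1}) = (p_1, q_1); compute convergents through index 1.
Convergents (p_i = a_i*p_{i-1} + p_{i-2}, q_i = a_i*q_{i-1} + q_{i-2} with p_{-2}=0, p_{-1}=1, q_{-2}=1, q_{-1}=0):
  i=0: a_0=3, p_0 = 3*1 + 0 = 3, q_0 = 3*0 + 1 = 1.
  i=1: a_1=1, p_1 = 1*3 + 1 = 4, q_1 = 1*1 + 0 = 1.
Check: 4^2 - 15*1^2 = 16 - 15 = 1, so (x, y) = (4, 1) solves the equation, and by the theorem it is the least positive solution.

(x, y) = (4, 1)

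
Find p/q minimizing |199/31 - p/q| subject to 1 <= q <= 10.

45/7

Expand x = 199/31 as a continued fraction with the Euclidean algorithm:
  199 = 6*31 + 13, so a_0 = 6.
  31 = 2*13 + 5, so a_1 = 2.
  13 = 2*5 + 3, so a_2 = 2.
  5 = 1*3 + 2, so a_3 = 1.
  3 = 1*2 + 1, so a_4 = 1.
  2 = 2*1 + 0, so a_5 = 2.
so x = [6; 2, 2, 1, 1, 2].
Convergents (p_i = a_i*p_{i-1} + p_{i-2}, q_i = a_i*q_{i-1} + q_{i-2} with p_{-2}=0, p_{-1}=1, q_{-2}=1, q_{-1}=0), until the denominator exceeds 10:
  i=0: a_0=6, p_0 = 6*1 + 0 = 6, q_0 = 6*0 + 1 = 1.
  i=1: a_1=2, p_1 = 2*6 + 1 = 13, q_1 = 2*1 + 0 = 2.
  i=2: a_2=2, p_2 = 2*13 + 6 = 32, q_2 = 2*2 + 1 = 5.
  i=3: a_3=1, p_3 = 1*32 + 13 = 45, q_3 = 1*5 + 2 = 7.
  i=4: a_4=1, p_4 = 1*45 + 32 = 77, q_4 = 1*7 + 5 = 12.
q_4 = 12 > 10, so the last convergent with denominator <= 10 is p_3/q_3 = 45/7.
The closest fraction with denominator <= 10 is either p_3/q_3 or the intermediate fraction (k*p_3 + p_2)/(k*q_3 + q_2) with the largest k >= 1 whose denominator stays <= 10; these approach x as k grows, and every other convergent or intermediate fraction in range is farther away.
Largest k: floor((10 - q_2)/q_3) = floor((10 - 5)/7) = 0.
Since k = 0, no intermediate fraction beyond p_3/q_3 has denominator <= 10, so the convergent 45/7 is the closest (its error is |199*7 - 45*31|/(31*7) = 2/217).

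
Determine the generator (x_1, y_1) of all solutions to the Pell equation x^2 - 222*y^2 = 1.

First expand sqrt(222) as a continued fraction. With x_i = (sqrt(222) + m_i)/d_i and (m_0, d_0) = (0, 1): a_0 = floor(sqrt(222)) = 14, since 14^2 = 196 <= 222 < 225 = 15^2.
Iterate m_{i+1} = d_i*a_i - m_i, d_{i+1} = (222 - m_{i+1}^2)/d_i, a_{i+1} = floor((a_0 + m_{i+1})/d_{i+1}):
  m_1 = 1*14 - 0 = 14, d_1 = (222 - 14^2)/1 = 26/1 = 26, a_1 = floor((14 + 14)/26) = 1.
  m_2 = 26*1 - 14 = 12, d_2 = (222 - 12^2)/26 = 78/26 = 3, a_2 = floor((14 + 12)/3) = 8.
  m_3 = 3*8 - 12 = 12, d_3 = (222 - 12^2)/3 = 78/3 = 26, a_3 = floor((14 + 12)/26) = 1.
  m_4 = 26*1 - 12 = 14, d_4 = (222 - 14^2)/26 = 26/26 = 1, a_4 = floor((14 + 14)/1) = 28.
  m_5 = 1*28 - 14 = 14, d_5 = (222 - 14^2)/1 = 26/1 = 26: (m_5, d_5) = (m_1, d_1) = (14, 26), so from here the quotients repeat a_1, ..., a_4; the period length is 4.
So sqrt(222) = [14; (1, 8, 1, 28)] with period length k = 4.
k is even, so the fundamental solution of x^2 - 222y^2 = 1 is (p_{k-1}, q_{k-1}) = (p_3, q_3); compute convergents through index 3.
Convergents (p_i = a_i*p_{i-1} + p_{i-2}, q_i = a_i*q_{i-1} + q_{i-2} with p_{-2}=0, p_{-1}=1, q_{-2}=1, q_{-1}=0):
  i=0: a_0=14, p_0 = 14*1 + 0 = 14, q_0 = 14*0 + 1 = 1.
  i=1: a_1=1, p_1 = 1*14 + 1 = 15, q_1 = 1*1 + 0 = 1.
  i=2: a_2=8, p_2 = 8*15 + 14 = 134, q_2 = 8*1 + 1 = 9.
  i=3: a_3=1, p_3 = 1*134 + 15 = 149, q_3 = 1*9 + 1 = 10.
Check: 149^2 - 222*10^2 = 22201 - 22200 = 1, so (x, y) = (149, 10) solves the equation, and by the theorem it is the least positive solution.

(x, y) = (149, 10)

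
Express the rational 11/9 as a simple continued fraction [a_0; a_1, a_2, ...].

Run the Euclidean algorithm on 11 and 9; the successive quotients are the partial quotients a_0, a_1, ... (each step inverts the fractional part left over by the previous one):
  11 = 1*9 + 2, so a_0 = 1.
  9 = 4*2 + 1, so a_1 = 4.
  2 = 2*1 + 0, so a_2 = 2.
The remainder reaches 0 after 3 divisions, so the expansion has 3 partial quotients, read off in order.

[1; 4, 2]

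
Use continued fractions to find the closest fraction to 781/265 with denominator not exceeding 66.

Expand x = 781/265 as a continued fraction with the Euclidean algorithm:
  781 = 2*265 + 251, so a_0 = 2.
  265 = 1*251 + 14, so a_1 = 1.
  251 = 17*14 + 13, so a_2 = 17.
  14 = 1*13 + 1, so a_3 = 1.
  13 = 13*1 + 0, so a_4 = 13.
so x = [2; 1, 17, 1, 13].
Convergents (p_i = a_i*p_{i-1} + p_{i-2}, q_i = a_i*q_{i-1} + q_{i-2} with p_{-2}=0, p_{-1}=1, q_{-2}=1, q_{-1}=0), until the denominator exceeds 66:
  i=0: a_0=2, p_0 = 2*1 + 0 = 2, q_0 = 2*0 + 1 = 1.
  i=1: a_1=1, p_1 = 1*2 + 1 = 3, q_1 = 1*1 + 0 = 1.
  i=2: a_2=17, p_2 = 17*3 + 2 = 53, q_2 = 17*1 + 1 = 18.
  i=3: a_3=1, p_3 = 1*53 + 3 = 56, q_3 = 1*18 + 1 = 19.
  i=4: a_4=13, p_4 = 13*56 + 53 = 781, q_4 = 13*19 + 18 = 265.
q_4 = 265 > 66, so the last convergent with denominator <= 66 is p_3/q_3 = 56/19.
The closest fraction with denominator <= 66 is either p_3/q_3 or the intermediate fraction (k*p_3 + p_2)/(k*q_3 + q_2) with the largest k >= 1 whose denominator stays <= 66; these approach x as k grows, and every other convergent or intermediate fraction in range is farther away.
Largest k: floor((66 - q_2)/q_3) = floor((66 - 18)/19) = 2.
That gives (2*56 + 53)/(2*19 + 18) = 165/56.
Compare the errors: |x - 56/19| = |781*19 - 56*265|/(265*19) = 1/5035, and |x - 165/56| = |781*56 - 165*265|/(265*56) = 11/14840.
Cross-multiplying, 1*14840 = 14840 < 55385 = 11*5035, so 1/5035 is smaller: the convergent 56/19 is closer to x than 165/56.

56/19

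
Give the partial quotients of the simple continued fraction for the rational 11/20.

Run the Euclidean algorithm on 11 and 20; the successive quotients are the partial quotients a_0, a_1, ... (each step inverts the fractional part left over by the previous one):
  11 = 0*20 + 11, so a_0 = 0.
  20 = 1*11 + 9, so a_1 = 1.
  11 = 1*9 + 2, so a_2 = 1.
  9 = 4*2 + 1, so a_3 = 4.
  2 = 2*1 + 0, so a_4 = 2.
The remainder reaches 0 after 5 divisions, so the expansion has 5 partial quotients, read off in order.

[0; 1, 1, 4, 2]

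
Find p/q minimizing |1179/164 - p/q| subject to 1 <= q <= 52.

266/37

Expand x = 1179/164 as a continued fraction with the Euclidean algorithm:
  1179 = 7*164 + 31, so a_0 = 7.
  164 = 5*31 + 9, so a_1 = 5.
  31 = 3*9 + 4, so a_2 = 3.
  9 = 2*4 + 1, so a_3 = 2.
  4 = 4*1 + 0, so a_4 = 4.
so x = [7; 5, 3, 2, 4].
Convergents (p_i = a_i*p_{i-1} + p_{i-2}, q_i = a_i*q_{i-1} + q_{i-2} with p_{-2}=0, p_{-1}=1, q_{-2}=1, q_{-1}=0), until the denominator exceeds 52:
  i=0: a_0=7, p_0 = 7*1 + 0 = 7, q_0 = 7*0 + 1 = 1.
  i=1: a_1=5, p_1 = 5*7 + 1 = 36, q_1 = 5*1 + 0 = 5.
  i=2: a_2=3, p_2 = 3*36 + 7 = 115, q_2 = 3*5 + 1 = 16.
  i=3: a_3=2, p_3 = 2*115 + 36 = 266, q_3 = 2*16 + 5 = 37.
  i=4: a_4=4, p_4 = 4*266 + 115 = 1179, q_4 = 4*37 + 16 = 164.
q_4 = 164 > 52, so the last convergent with denominator <= 52 is p_3/q_3 = 266/37.
The closest fraction with denominator <= 52 is either p_3/q_3 or the intermediate fraction (k*p_3 + p_2)/(k*q_3 + q_2) with the largest k >= 1 whose denominator stays <= 52; these approach x as k grows, and every other convergent or intermediate fraction in range is farther away.
Largest k: floor((52 - q_2)/q_3) = floor((52 - 16)/37) = 0.
Since k = 0, no intermediate fraction beyond p_3/q_3 has denominator <= 52, so the convergent 266/37 is the closest (its error is |1179*37 - 266*164|/(164*37) = 1/6068).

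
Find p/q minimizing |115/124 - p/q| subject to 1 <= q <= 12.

11/12

Expand x = 115/124 as a continued fraction with the Euclidean algorithm:
  115 = 0*124 + 115, so a_0 = 0.
  124 = 1*115 + 9, so a_1 = 1.
  115 = 12*9 + 7, so a_2 = 12.
  9 = 1*7 + 2, so a_3 = 1.
  7 = 3*2 + 1, so a_4 = 3.
  2 = 2*1 + 0, so a_5 = 2.
so x = [0; 1, 12, 1, 3, 2].
Convergents (p_i = a_i*p_{i-1} + p_{i-2}, q_i = a_i*q_{i-1} + q_{i-2} with p_{-2}=0, p_{-1}=1, q_{-2}=1, q_{-1}=0), until the denominator exceeds 12:
  i=0: a_0=0, p_0 = 0*1 + 0 = 0, q_0 = 0*0 + 1 = 1.
  i=1: a_1=1, p_1 = 1*0 + 1 = 1, q_1 = 1*1 + 0 = 1.
  i=2: a_2=12, p_2 = 12*1 + 0 = 12, q_2 = 12*1 + 1 = 13.
q_2 = 13 > 12, so the last convergent with denominator <= 12 is p_1/q_1 = 1/1.
The closest fraction with denominator <= 12 is either p_1/q_1 or the intermediate fraction (k*p_1 + p_0)/(k*q_1 + q_0) with the largest k >= 1 whose denominator stays <= 12; these approach x as k grows, and every other convergent or intermediate fraction in range is farther away.
Largest k: floor((12 - q_0)/q_1) = floor((12 - 1)/1) = 11.
That gives (11*1 + 0)/(11*1 + 1) = 11/12.
Compare the errors: |x - 1/1| = |115*1 - 1*124|/(124*1) = 9/124, and |x - 11/12| = |115*12 - 11*124|/(124*12) = 16/1488.
Cross-multiplying, 16*124 = 1984 < 13392 = 9*1488, so 16/1488 is smaller: the intermediate fraction 11/12 is closer to x than 1/1.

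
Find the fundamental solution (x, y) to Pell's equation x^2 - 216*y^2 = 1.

First expand sqrt(216) as a continued fraction. With x_i = (sqrt(216) + m_i)/d_i and (m_0, d_0) = (0, 1): a_0 = floor(sqrt(216)) = 14, since 14^2 = 196 <= 216 < 225 = 15^2.
Iterate m_{i+1} = d_i*a_i - m_i, d_{i+1} = (216 - m_{i+1}^2)/d_i, a_{i+1} = floor((a_0 + m_{i+1})/d_{i+1}):
  m_1 = 1*14 - 0 = 14, d_1 = (216 - 14^2)/1 = 20/1 = 20, a_1 = floor((14 + 14)/20) = 1.
  m_2 = 20*1 - 14 = 6, d_2 = (216 - 6^2)/20 = 180/20 = 9, a_2 = floor((14 + 6)/9) = 2.
  m_3 = 9*2 - 6 = 12, d_3 = (216 - 12^2)/9 = 72/9 = 8, a_3 = floor((14 + 12)/8) = 3.
  m_4 = 8*3 - 12 = 12, d_4 = (216 - 12^2)/8 = 72/8 = 9, a_4 = floor((14 + 12)/9) = 2.
  m_5 = 9*2 - 12 = 6, d_5 = (216 - 6^2)/9 = 180/9 = 20, a_5 = floor((14 + 6)/20) = 1.
  m_6 = 20*1 - 6 = 14, d_6 = (216 - 14^2)/20 = 20/20 = 1, a_6 = floor((14 + 14)/1) = 28.
  m_7 = 1*28 - 14 = 14, d_7 = (216 - 14^2)/1 = 20/1 = 20: (m_7, d_7) = (m_1, d_1) = (14, 20), so from here the quotients repeat a_1, ..., a_6; the period length is 6.
So sqrt(216) = [14; (1, 2, 3, 2, 1, 28)] with period length k = 6.
k is even, so the fundamental solution of x^2 - 216y^2 = 1 is (p_{k-1}, q_{k-1}) = (p_5, q_5); compute convergents through index 5.
Convergents (p_i = a_i*p_{i-1} + p_{i-2}, q_i = a_i*q_{i-1} + q_{i-2} with p_{-2}=0, p_{-1}=1, q_{-2}=1, q_{-1}=0):
  i=0: a_0=14, p_0 = 14*1 + 0 = 14, q_0 = 14*0 + 1 = 1.
  i=1: a_1=1, p_1 = 1*14 + 1 = 15, q_1 = 1*1 + 0 = 1.
  i=2: a_2=2, p_2 = 2*15 + 14 = 44, q_2 = 2*1 + 1 = 3.
  i=3: a_3=3, p_3 = 3*44 + 15 = 147, q_3 = 3*3 + 1 = 10.
  i=4: a_4=2, p_4 = 2*147 + 44 = 338, q_4 = 2*10 + 3 = 23.
  i=5: a_5=1, p_5 = 1*338 + 147 = 485, q_5 = 1*23 + 10 = 33.
Check: 485^2 - 216*33^2 = 235225 - 235224 = 1, so (x, y) = (485, 33) solves the equation, and by the theorem it is the least positive solution.

(x, y) = (485, 33)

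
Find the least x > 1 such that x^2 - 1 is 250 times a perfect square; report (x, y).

(x, y) = (39480499, 2496966)

First expand sqrt(250) as a continued fraction. With x_i = (sqrt(250) + m_i)/d_i and (m_0, d_0) = (0, 1): a_0 = floor(sqrt(250)) = 15, since 15^2 = 225 <= 250 < 256 = 16^2.
Iterate m_{i+1} = d_i*a_i - m_i, d_{i+1} = (250 - m_{i+1}^2)/d_i, a_{i+1} = floor((a_0 + m_{i+1})/d_{i+1}):
  m_1 = 1*15 - 0 = 15, d_1 = (250 - 15^2)/1 = 25/1 = 25, a_1 = floor((15 + 15)/25) = 1.
  m_2 = 25*1 - 15 = 10, d_2 = (250 - 10^2)/25 = 150/25 = 6, a_2 = floor((15 + 10)/6) = 4.
  m_3 = 6*4 - 10 = 14, d_3 = (250 - 14^2)/6 = 54/6 = 9, a_3 = floor((15 + 14)/9) = 3.
  m_4 = 9*3 - 14 = 13, d_4 = (250 - 13^2)/9 = 81/9 = 9, a_4 = floor((15 + 13)/9) = 3.
  m_5 = 9*3 - 13 = 14, d_5 = (250 - 14^2)/9 = 54/9 = 6, a_5 = floor((15 + 14)/6) = 4.
  m_6 = 6*4 - 14 = 10, d_6 = (250 - 10^2)/6 = 150/6 = 25, a_6 = floor((15 + 10)/25) = 1.
  m_7 = 25*1 - 10 = 15, d_7 = (250 - 15^2)/25 = 25/25 = 1, a_7 = floor((15 + 15)/1) = 30.
  m_8 = 1*30 - 15 = 15, d_8 = (250 - 15^2)/1 = 25/1 = 25: (m_8, d_8) = (m_1, d_1) = (15, 25), so from here the quotients repeat a_1, ..., a_7; the period length is 7.
So sqrt(250) = [15; (1, 4, 3, 3, 4, 1, 30)] with period length k = 7.
k is odd, so (p_{k-1}, q_{k-1}) only solves x^2 - 250y^2 = -1 and the fundamental solution of x^2 - 250y^2 = 1 is (p_{2k-1}, q_{2k-1}) = (p_13, q_13); compute convergents through index 13, running through the period twice.
Convergents (p_i = a_i*p_{i-1} + p_{i-2}, q_i = a_i*q_{i-1} + q_{i-2} with p_{-2}=0, p_{-1}=1, q_{-2}=1, q_{-1}=0):
  i=0: a_0=15, p_0 = 15*1 + 0 = 15, q_0 = 15*0 + 1 = 1.
  i=1: a_1=1, p_1 = 1*15 + 1 = 16, q_1 = 1*1 + 0 = 1.
  i=2: a_2=4, p_2 = 4*16 + 15 = 79, q_2 = 4*1 + 1 = 5.
  i=3: a_3=3, p_3 = 3*79 + 16 = 253, q_3 = 3*5 + 1 = 16.
  i=4: a_4=3, p_4 = 3*253 + 79 = 838, q_4 = 3*16 + 5 = 53.
  i=5: a_5=4, p_5 = 4*838 + 253 = 3605, q_5 = 4*53 + 16 = 228.
  i=6: a_6=1, p_6 = 1*3605 + 838 = 4443, q_6 = 1*228 + 53 = 281.
  i=7: a_7=30, p_7 = 30*4443 + 3605 = 136895, q_7 = 30*281 + 228 = 8658.
  i=8: a_8=1, p_8 = 1*136895 + 4443 = 141338, q_8 = 1*8658 + 281 = 8939.
  i=9: a_9=4, p_9 = 4*141338 + 136895 = 702247, q_9 = 4*8939 + 8658 = 44414.
  i=10: a_10=3, p_10 = 3*702247 + 141338 = 2248079, q_10 = 3*44414 + 8939 = 142181.
  i=11: a_11=3, p_11 = 3*2248079 + 702247 = 7446484, q_11 = 3*142181 + 44414 = 470957.
  i=12: a_12=4, p_12 = 4*7446484 + 2248079 = 32034015, q_12 = 4*470957 + 142181 = 2026009.
  i=13: a_13=1, p_13 = 1*32034015 + 7446484 = 39480499, q_13 = 1*2026009 + 470957 = 2496966.
Indeed p_6^2 - 250*q_6^2 = 19740249 - 19740250 = -1, not +1.
Check: 39480499^2 - 250*2496966^2 = 1558709801289001 - 1558709801289000 = 1, so (x, y) = (39480499, 2496966) solves the equation, and by the theorem it is the least positive solution.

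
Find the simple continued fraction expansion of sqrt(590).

[24; (3, 2, 4, 2, 3, 48)]

Write x_i = (sqrt(590) + m_i)/d_i with (m_0, d_0) = (0, 1). a_0 = floor(sqrt(590)) = 24, since 24^2 = 576 <= 590 < 625 = 25^2.
Iterate m_{i+1} = d_i*a_i - m_i, d_{i+1} = (590 - m_{i+1}^2)/d_i, a_{i+1} = floor((a_0 + m_{i+1})/d_{i+1}):
  m_1 = 1*24 - 0 = 24, d_1 = (590 - 24^2)/1 = 14/1 = 14, a_1 = floor((24 + 24)/14) = 3.
  m_2 = 14*3 - 24 = 18, d_2 = (590 - 18^2)/14 = 266/14 = 19, a_2 = floor((24 + 18)/19) = 2.
  m_3 = 19*2 - 18 = 20, d_3 = (590 - 20^2)/19 = 190/19 = 10, a_3 = floor((24 + 20)/10) = 4.
  m_4 = 10*4 - 20 = 20, d_4 = (590 - 20^2)/10 = 190/10 = 19, a_4 = floor((24 + 20)/19) = 2.
  m_5 = 19*2 - 20 = 18, d_5 = (590 - 18^2)/19 = 266/19 = 14, a_5 = floor((24 + 18)/14) = 3.
  m_6 = 14*3 - 18 = 24, d_6 = (590 - 24^2)/14 = 14/14 = 1, a_6 = floor((24 + 24)/1) = 48.
  m_7 = 1*48 - 24 = 24, d_7 = (590 - 24^2)/1 = 14/1 = 14: (m_7, d_7) = (m_1, d_1) = (24, 14), so from here the quotients repeat a_1, ..., a_6; the period length is 6.
Hence the expansion of sqrt(590) is a_0 = 24 followed by the repeating block 3, 2, 4, 2, 3, 48 (period 6).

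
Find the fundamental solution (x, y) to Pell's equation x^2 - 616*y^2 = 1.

(x, y) = (21295, 858)

First expand sqrt(616) as a continued fraction. With x_i = (sqrt(616) + m_i)/d_i and (m_0, d_0) = (0, 1): a_0 = floor(sqrt(616)) = 24, since 24^2 = 576 <= 616 < 625 = 25^2.
Iterate m_{i+1} = d_i*a_i - m_i, d_{i+1} = (616 - m_{i+1}^2)/d_i, a_{i+1} = floor((a_0 + m_{i+1})/d_{i+1}):
  m_1 = 1*24 - 0 = 24, d_1 = (616 - 24^2)/1 = 40/1 = 40, a_1 = floor((24 + 24)/40) = 1.
  m_2 = 40*1 - 24 = 16, d_2 = (616 - 16^2)/40 = 360/40 = 9, a_2 = floor((24 + 16)/9) = 4.
  m_3 = 9*4 - 16 = 20, d_3 = (616 - 20^2)/9 = 216/9 = 24, a_3 = floor((24 + 20)/24) = 1.
  m_4 = 24*1 - 20 = 4, d_4 = (616 - 4^2)/24 = 600/24 = 25, a_4 = floor((24 + 4)/25) = 1.
  m_5 = 25*1 - 4 = 21, d_5 = (616 - 21^2)/25 = 175/25 = 7, a_5 = floor((24 + 21)/7) = 6.
  m_6 = 7*6 - 21 = 21, d_6 = (616 - 21^2)/7 = 175/7 = 25, a_6 = floor((24 + 21)/25) = 1.
  m_7 = 25*1 - 21 = 4, d_7 = (616 - 4^2)/25 = 600/25 = 24, a_7 = floor((24 + 4)/24) = 1.
  m_8 = 24*1 - 4 = 20, d_8 = (616 - 20^2)/24 = 216/24 = 9, a_8 = floor((24 + 20)/9) = 4.
  m_9 = 9*4 - 20 = 16, d_9 = (616 - 16^2)/9 = 360/9 = 40, a_9 = floor((24 + 16)/40) = 1.
  m_10 = 40*1 - 16 = 24, d_10 = (616 - 24^2)/40 = 40/40 = 1, a_10 = floor((24 + 24)/1) = 48.
  m_11 = 1*48 - 24 = 24, d_11 = (616 - 24^2)/1 = 40/1 = 40: (m_11, d_11) = (m_1, d_1) = (24, 40), so from here the quotients repeat a_1, ..., a_10; the period length is 10.
So sqrt(616) = [24; (1, 4, 1, 1, 6, 1, 1, 4, 1, 48)] with period length k = 10.
k is even, so the fundamental solution of x^2 - 616y^2 = 1 is (p_{k-1}, q_{k-1}) = (p_9, q_9); compute convergents through index 9.
Convergents (p_i = a_i*p_{i-1} + p_{i-2}, q_i = a_i*q_{i-1} + q_{i-2} with p_{-2}=0, p_{-1}=1, q_{-2}=1, q_{-1}=0):
  i=0: a_0=24, p_0 = 24*1 + 0 = 24, q_0 = 24*0 + 1 = 1.
  i=1: a_1=1, p_1 = 1*24 + 1 = 25, q_1 = 1*1 + 0 = 1.
  i=2: a_2=4, p_2 = 4*25 + 24 = 124, q_2 = 4*1 + 1 = 5.
  i=3: a_3=1, p_3 = 1*124 + 25 = 149, q_3 = 1*5 + 1 = 6.
  i=4: a_4=1, p_4 = 1*149 + 124 = 273, q_4 = 1*6 + 5 = 11.
  i=5: a_5=6, p_5 = 6*273 + 149 = 1787, q_5 = 6*11 + 6 = 72.
  i=6: a_6=1, p_6 = 1*1787 + 273 = 2060, q_6 = 1*72 + 11 = 83.
  i=7: a_7=1, p_7 = 1*2060 + 1787 = 3847, q_7 = 1*83 + 72 = 155.
  i=8: a_8=4, p_8 = 4*3847 + 2060 = 17448, q_8 = 4*155 + 83 = 703.
  i=9: a_9=1, p_9 = 1*17448 + 3847 = 21295, q_9 = 1*703 + 155 = 858.
Check: 21295^2 - 616*858^2 = 453477025 - 453477024 = 1, so (x, y) = (21295, 858) solves the equation, and by the theorem it is the least positive solution.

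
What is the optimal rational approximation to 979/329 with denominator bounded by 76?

122/41

Expand x = 979/329 as a continued fraction with the Euclidean algorithm:
  979 = 2*329 + 321, so a_0 = 2.
  329 = 1*321 + 8, so a_1 = 1.
  321 = 40*8 + 1, so a_2 = 40.
  8 = 8*1 + 0, so a_3 = 8.
so x = [2; 1, 40, 8].
Convergents (p_i = a_i*p_{i-1} + p_{i-2}, q_i = a_i*q_{i-1} + q_{i-2} with p_{-2}=0, p_{-1}=1, q_{-2}=1, q_{-1}=0), until the denominator exceeds 76:
  i=0: a_0=2, p_0 = 2*1 + 0 = 2, q_0 = 2*0 + 1 = 1.
  i=1: a_1=1, p_1 = 1*2 + 1 = 3, q_1 = 1*1 + 0 = 1.
  i=2: a_2=40, p_2 = 40*3 + 2 = 122, q_2 = 40*1 + 1 = 41.
  i=3: a_3=8, p_3 = 8*122 + 3 = 979, q_3 = 8*41 + 1 = 329.
q_3 = 329 > 76, so the last convergent with denominator <= 76 is p_2/q_2 = 122/41.
The closest fraction with denominator <= 76 is either p_2/q_2 or the intermediate fraction (k*p_2 + p_1)/(k*q_2 + q_1) with the largest k >= 1 whose denominator stays <= 76; these approach x as k grows, and every other convergent or intermediate fraction in range is farther away.
Largest k: floor((76 - q_1)/q_2) = floor((76 - 1)/41) = 1.
That gives (1*122 + 3)/(1*41 + 1) = 125/42.
Compare the errors: |x - 122/41| = |979*41 - 122*329|/(329*41) = 1/13489, and |x - 125/42| = |979*42 - 125*329|/(329*42) = 7/13818.
Cross-multiplying, 1*13818 = 13818 < 94423 = 7*13489, so 1/13489 is smaller: the convergent 122/41 is closer to x than 125/42.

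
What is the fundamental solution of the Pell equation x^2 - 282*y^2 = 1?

First expand sqrt(282) as a continued fraction. With x_i = (sqrt(282) + m_i)/d_i and (m_0, d_0) = (0, 1): a_0 = floor(sqrt(282)) = 16, since 16^2 = 256 <= 282 < 289 = 17^2.
Iterate m_{i+1} = d_i*a_i - m_i, d_{i+1} = (282 - m_{i+1}^2)/d_i, a_{i+1} = floor((a_0 + m_{i+1})/d_{i+1}):
  m_1 = 1*16 - 0 = 16, d_1 = (282 - 16^2)/1 = 26/1 = 26, a_1 = floor((16 + 16)/26) = 1.
  m_2 = 26*1 - 16 = 10, d_2 = (282 - 10^2)/26 = 182/26 = 7, a_2 = floor((16 + 10)/7) = 3.
  m_3 = 7*3 - 10 = 11, d_3 = (282 - 11^2)/7 = 161/7 = 23, a_3 = floor((16 + 11)/23) = 1.
  m_4 = 23*1 - 11 = 12, d_4 = (282 - 12^2)/23 = 138/23 = 6, a_4 = floor((16 + 12)/6) = 4.
  m_5 = 6*4 - 12 = 12, d_5 = (282 - 12^2)/6 = 138/6 = 23, a_5 = floor((16 + 12)/23) = 1.
  m_6 = 23*1 - 12 = 11, d_6 = (282 - 11^2)/23 = 161/23 = 7, a_6 = floor((16 + 11)/7) = 3.
  m_7 = 7*3 - 11 = 10, d_7 = (282 - 10^2)/7 = 182/7 = 26, a_7 = floor((16 + 10)/26) = 1.
  m_8 = 26*1 - 10 = 16, d_8 = (282 - 16^2)/26 = 26/26 = 1, a_8 = floor((16 + 16)/1) = 32.
  m_9 = 1*32 - 16 = 16, d_9 = (282 - 16^2)/1 = 26/1 = 26: (m_9, d_9) = (m_1, d_1) = (16, 26), so from here the quotients repeat a_1, ..., a_8; the period length is 8.
So sqrt(282) = [16; (1, 3, 1, 4, 1, 3, 1, 32)] with period length k = 8.
k is even, so the fundamental solution of x^2 - 282y^2 = 1 is (p_{k-1}, q_{k-1}) = (p_7, q_7); compute convergents through index 7.
Convergents (p_i = a_i*p_{i-1} + p_{i-2}, q_i = a_i*q_{i-1} + q_{i-2} with p_{-2}=0, p_{-1}=1, q_{-2}=1, q_{-1}=0):
  i=0: a_0=16, p_0 = 16*1 + 0 = 16, q_0 = 16*0 + 1 = 1.
  i=1: a_1=1, p_1 = 1*16 + 1 = 17, q_1 = 1*1 + 0 = 1.
  i=2: a_2=3, p_2 = 3*17 + 16 = 67, q_2 = 3*1 + 1 = 4.
  i=3: a_3=1, p_3 = 1*67 + 17 = 84, q_3 = 1*4 + 1 = 5.
  i=4: a_4=4, p_4 = 4*84 + 67 = 403, q_4 = 4*5 + 4 = 24.
  i=5: a_5=1, p_5 = 1*403 + 84 = 487, q_5 = 1*24 + 5 = 29.
  i=6: a_6=3, p_6 = 3*487 + 403 = 1864, q_6 = 3*29 + 24 = 111.
  i=7: a_7=1, p_7 = 1*1864 + 487 = 2351, q_7 = 1*111 + 29 = 140.
Check: 2351^2 - 282*140^2 = 5527201 - 5527200 = 1, so (x, y) = (2351, 140) solves the equation, and by the theorem it is the least positive solution.

(x, y) = (2351, 140)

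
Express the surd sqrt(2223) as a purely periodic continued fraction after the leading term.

Write x_i = (sqrt(2223) + m_i)/d_i with (m_0, d_0) = (0, 1). a_0 = floor(sqrt(2223)) = 47, since 47^2 = 2209 <= 2223 < 2304 = 48^2.
Iterate m_{i+1} = d_i*a_i - m_i, d_{i+1} = (2223 - m_{i+1}^2)/d_i, a_{i+1} = floor((a_0 + m_{i+1})/d_{i+1}):
  m_1 = 1*47 - 0 = 47, d_1 = (2223 - 47^2)/1 = 14/1 = 14, a_1 = floor((47 + 47)/14) = 6.
  m_2 = 14*6 - 47 = 37, d_2 = (2223 - 37^2)/14 = 854/14 = 61, a_2 = floor((47 + 37)/61) = 1.
  m_3 = 61*1 - 37 = 24, d_3 = (2223 - 24^2)/61 = 1647/61 = 27, a_3 = floor((47 + 24)/27) = 2.
  m_4 = 27*2 - 24 = 30, d_4 = (2223 - 30^2)/27 = 1323/27 = 49, a_4 = floor((47 + 30)/49) = 1.
  m_5 = 49*1 - 30 = 19, d_5 = (2223 - 19^2)/49 = 1862/49 = 38, a_5 = floor((47 + 19)/38) = 1.
  m_6 = 38*1 - 19 = 19, d_6 = (2223 - 19^2)/38 = 1862/38 = 49, a_6 = floor((47 + 19)/49) = 1.
  m_7 = 49*1 - 19 = 30, d_7 = (2223 - 30^2)/49 = 1323/49 = 27, a_7 = floor((47 + 30)/27) = 2.
  m_8 = 27*2 - 30 = 24, d_8 = (2223 - 24^2)/27 = 1647/27 = 61, a_8 = floor((47 + 24)/61) = 1.
  m_9 = 61*1 - 24 = 37, d_9 = (2223 - 37^2)/61 = 854/61 = 14, a_9 = floor((47 + 37)/14) = 6.
  m_10 = 14*6 - 37 = 47, d_10 = (2223 - 47^2)/14 = 14/14 = 1, a_10 = floor((47 + 47)/1) = 94.
  m_11 = 1*94 - 47 = 47, d_11 = (2223 - 47^2)/1 = 14/1 = 14: (m_11, d_11) = (m_1, d_1) = (47, 14), so from here the quotients repeat a_1, ..., a_10; the period length is 10.
Hence the expansion of sqrt(2223) is a_0 = 47 followed by the repeating block 6, 1, 2, 1, 1, 1, 2, 1, 6, 94 (period 10).

[47; (6, 1, 2, 1, 1, 1, 2, 1, 6, 94)]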